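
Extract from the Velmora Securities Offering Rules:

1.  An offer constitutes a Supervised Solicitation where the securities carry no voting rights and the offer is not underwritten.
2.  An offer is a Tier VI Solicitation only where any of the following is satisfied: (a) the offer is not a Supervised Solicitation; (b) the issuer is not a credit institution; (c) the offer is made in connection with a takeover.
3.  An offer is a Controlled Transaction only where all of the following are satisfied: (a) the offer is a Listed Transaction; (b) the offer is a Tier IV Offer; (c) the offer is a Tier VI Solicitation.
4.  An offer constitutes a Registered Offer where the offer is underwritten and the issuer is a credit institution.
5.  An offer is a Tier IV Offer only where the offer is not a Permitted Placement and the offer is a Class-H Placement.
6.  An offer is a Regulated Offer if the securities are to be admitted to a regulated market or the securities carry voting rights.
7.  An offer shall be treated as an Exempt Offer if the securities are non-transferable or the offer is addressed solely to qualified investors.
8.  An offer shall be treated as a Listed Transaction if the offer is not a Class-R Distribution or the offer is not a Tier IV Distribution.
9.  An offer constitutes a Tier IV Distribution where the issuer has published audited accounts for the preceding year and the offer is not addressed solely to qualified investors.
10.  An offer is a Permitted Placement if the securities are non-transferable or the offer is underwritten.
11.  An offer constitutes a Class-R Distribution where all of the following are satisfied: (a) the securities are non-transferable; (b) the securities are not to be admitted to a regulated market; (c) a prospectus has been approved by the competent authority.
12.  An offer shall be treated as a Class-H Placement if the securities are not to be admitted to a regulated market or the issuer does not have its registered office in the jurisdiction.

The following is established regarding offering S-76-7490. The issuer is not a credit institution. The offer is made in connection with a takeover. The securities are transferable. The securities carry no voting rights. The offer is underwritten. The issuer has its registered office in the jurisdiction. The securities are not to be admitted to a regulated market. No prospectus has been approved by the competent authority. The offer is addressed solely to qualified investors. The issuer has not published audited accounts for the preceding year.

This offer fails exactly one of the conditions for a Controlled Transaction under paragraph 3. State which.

paragraph 11 — Class-R Distribution: [the securities are non-transferable? no] AND [the securities are not to be admitted to a regulated market? yes] AND [a prospectus has been approved by the competent authority? no] → not satisfied.
paragraph 9 — Tier IV Distribution: [the issuer has published audited accounts for the preceding year? no] AND [the offer is not addressed solely to qualified investors? no] → not satisfied.
paragraph 8 — Listed Transaction: [not a Class-R Distribution (paragraph 11)? yes] OR [not a Tier IV Distribution (paragraph 9)? yes] → satisfied.
paragraph 10 — Permitted Placement: [the securities are non-transferable? no] OR [the offer is underwritten? yes] → satisfied.
paragraph 12 — Class-H Placement: [the securities are not to be admitted to a regulated market? yes] OR [the issuer does not have its registered office in the jurisdiction? no] → satisfied.
paragraph 5 — Tier IV Offer: [not a Permitted Placement (paragraph 10)? no] AND [Class-H Placement (paragraph 12)? yes] → not satisfied.
paragraph 1 — Supervised Solicitation: [the securities carry no voting rights? yes] AND [the offer is not underwritten? no] → not satisfied.
paragraph 2 — Tier VI Solicitation: [not a Supervised Solicitation (paragraph 1)? yes] OR [the issuer is not a credit institution? yes] OR [the offer is made in connection with a takeover? yes] → satisfied.
paragraph 3 — Controlled Transaction: [Listed Transaction (paragraph 8)? yes] AND [Tier IV Offer (paragraph 5)? no] AND [Tier VI Solicitation (paragraph 2)? yes] → not satisfied.

Tier IV Offer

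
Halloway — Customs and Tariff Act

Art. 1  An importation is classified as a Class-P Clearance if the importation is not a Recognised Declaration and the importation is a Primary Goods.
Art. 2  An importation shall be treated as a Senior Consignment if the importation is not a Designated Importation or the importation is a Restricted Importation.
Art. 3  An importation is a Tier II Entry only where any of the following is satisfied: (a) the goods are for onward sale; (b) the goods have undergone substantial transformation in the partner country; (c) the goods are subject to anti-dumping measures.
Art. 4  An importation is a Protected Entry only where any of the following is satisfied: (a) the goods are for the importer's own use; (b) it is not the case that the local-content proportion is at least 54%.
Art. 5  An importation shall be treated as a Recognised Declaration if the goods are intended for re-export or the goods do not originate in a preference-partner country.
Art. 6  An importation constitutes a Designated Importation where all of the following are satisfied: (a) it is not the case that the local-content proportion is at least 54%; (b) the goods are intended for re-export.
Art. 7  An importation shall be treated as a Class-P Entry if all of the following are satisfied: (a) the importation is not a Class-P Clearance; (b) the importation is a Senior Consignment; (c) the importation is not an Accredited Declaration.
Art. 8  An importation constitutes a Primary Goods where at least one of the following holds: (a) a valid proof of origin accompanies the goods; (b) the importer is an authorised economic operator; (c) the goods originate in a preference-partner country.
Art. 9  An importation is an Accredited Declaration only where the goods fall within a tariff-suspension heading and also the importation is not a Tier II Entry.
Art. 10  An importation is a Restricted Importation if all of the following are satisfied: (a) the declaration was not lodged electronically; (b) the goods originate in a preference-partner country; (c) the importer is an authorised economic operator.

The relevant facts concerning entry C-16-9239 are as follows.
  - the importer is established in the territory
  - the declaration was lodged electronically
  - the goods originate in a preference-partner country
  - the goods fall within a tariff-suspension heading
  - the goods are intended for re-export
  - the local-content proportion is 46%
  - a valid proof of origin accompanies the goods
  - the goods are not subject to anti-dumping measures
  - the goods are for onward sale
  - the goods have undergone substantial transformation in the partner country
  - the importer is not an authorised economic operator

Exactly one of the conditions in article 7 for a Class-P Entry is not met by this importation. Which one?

article 5 — Recognised Declaration: [the goods are intended for re-export? yes] OR [the goods do not originate in a preference-partner country? no] → satisfied.
article 8 — Primary Goods: [a valid proof of origin accompanies the goods? yes] OR [the importer is an authorised economic operator? no] OR [the goods originate in a preference-partner country? yes] → satisfied.
article 1 — Class-P Clearance: [not a Recognised Declaration (article 5)? no] AND [Primary Goods (article 8)? yes] → not satisfied.
article 6 — Designated Importation: [local-content proportion: 46% ≥ 54%? no, so negated condition yes] AND [the goods are intended for re-export? yes] → satisfied.
article 10 — Restricted Importation: [the declaration was not lodged electronically? no] AND [the goods originate in a preference-partner country? yes] AND [the importer is an authorised economic operator? no] → not satisfied.
article 2 — Senior Consignment: [not a Designated Importation (article 6)? no] OR [Restricted Importation (article 10)? no] → not satisfied.
article 3 — Tier II Entry: [the goods are for onward sale? yes] OR [the goods have undergone substantial transformation in the partner country? yes] OR [the goods are subject to anti-dumping measures? no] → satisfied.
article 9 — Accredited Declaration: [the goods fall within a tariff-suspension heading? yes] AND [not a Tier II Entry (article 3)? no] → not satisfied.
article 7 — Class-P Entry: [not a Class-P Clearance (article 1)? yes] AND [Senior Consignment (article 2)? no] AND [not an Accredited Declaration (article 9)? yes] → not satisfied.

Senior Consignment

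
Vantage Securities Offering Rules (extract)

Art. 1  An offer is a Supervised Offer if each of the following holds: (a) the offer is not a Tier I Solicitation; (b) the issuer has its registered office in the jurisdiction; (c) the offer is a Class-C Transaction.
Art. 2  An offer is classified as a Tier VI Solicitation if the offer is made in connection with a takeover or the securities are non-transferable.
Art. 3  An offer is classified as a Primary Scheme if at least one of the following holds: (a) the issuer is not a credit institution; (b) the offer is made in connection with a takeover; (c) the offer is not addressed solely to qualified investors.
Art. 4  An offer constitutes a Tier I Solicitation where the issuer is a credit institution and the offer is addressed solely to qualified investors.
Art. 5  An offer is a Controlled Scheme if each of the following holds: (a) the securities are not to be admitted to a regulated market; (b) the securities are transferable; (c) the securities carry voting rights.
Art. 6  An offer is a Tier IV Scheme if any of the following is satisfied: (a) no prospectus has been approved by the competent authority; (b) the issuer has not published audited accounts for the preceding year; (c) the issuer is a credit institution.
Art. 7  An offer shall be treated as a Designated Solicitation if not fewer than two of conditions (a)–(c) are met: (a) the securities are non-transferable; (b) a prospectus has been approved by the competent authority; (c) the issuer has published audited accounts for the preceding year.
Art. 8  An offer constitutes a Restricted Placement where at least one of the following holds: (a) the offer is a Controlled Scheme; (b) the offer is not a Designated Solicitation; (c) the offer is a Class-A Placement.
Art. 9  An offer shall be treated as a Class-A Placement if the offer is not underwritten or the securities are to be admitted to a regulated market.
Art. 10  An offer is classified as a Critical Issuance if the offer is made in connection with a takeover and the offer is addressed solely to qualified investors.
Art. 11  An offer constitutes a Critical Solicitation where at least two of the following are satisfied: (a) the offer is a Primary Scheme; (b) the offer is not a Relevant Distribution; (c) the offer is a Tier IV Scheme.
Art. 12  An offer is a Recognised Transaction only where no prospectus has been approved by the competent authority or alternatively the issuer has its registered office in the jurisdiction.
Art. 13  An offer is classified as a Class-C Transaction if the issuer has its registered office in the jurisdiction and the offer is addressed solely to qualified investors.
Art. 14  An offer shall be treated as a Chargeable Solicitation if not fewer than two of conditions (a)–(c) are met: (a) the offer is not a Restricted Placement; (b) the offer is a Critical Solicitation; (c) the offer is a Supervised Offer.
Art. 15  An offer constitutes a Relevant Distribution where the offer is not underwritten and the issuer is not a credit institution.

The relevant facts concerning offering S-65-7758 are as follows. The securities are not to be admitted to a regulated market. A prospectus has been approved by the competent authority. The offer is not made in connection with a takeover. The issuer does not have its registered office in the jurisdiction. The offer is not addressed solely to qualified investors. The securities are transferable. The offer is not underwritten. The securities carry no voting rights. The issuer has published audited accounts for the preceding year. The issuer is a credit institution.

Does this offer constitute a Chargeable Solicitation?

No

article 5 — Controlled Scheme: [the securities are not to be admitted to a regulated market? yes] AND [the securities are transferable? yes] AND [the securities carry voting rights? no] → not satisfied.
article 7 — Designated Solicitation: the securities are non-transferable? no; a prospectus has been approved by the competent authority? yes; the issuer has published audited accounts for the preceding year? yes — 2 of 3 hold (need ≥2) → satisfied.
article 9 — Class-A Placement: [the offer is not underwritten? yes] OR [the securities are to be admitted to a regulated market? no] → satisfied.
article 8 — Restricted Placement: [Controlled Scheme (article 5)? no] OR [not a Designated Solicitation (article 7)? no] OR [Class-A Placement (article 9)? yes] → satisfied.
article 3 — Primary Scheme: [the issuer is not a credit institution? no] OR [the offer is made in connection with a takeover? no] OR [the offer is not addressed solely to qualified investors? yes] → satisfied.
article 15 — Relevant Distribution: [the offer is not underwritten? yes] AND [the issuer is not a credit institution? no] → not satisfied.
article 6 — Tier IV Scheme: [no prospectus has been approved by the competent authority? no] OR [the issuer has not published audited accounts for the preceding year? no] OR [the issuer is a credit institution? yes] → satisfied.
article 11 — Critical Solicitation: Primary Scheme (article 3)? yes; not a Relevant Distribution (article 15)? yes; Tier IV Scheme (article 6)? yes — 3 of 3 hold (need ≥2) → satisfied.
article 4 — Tier I Solicitation: [the issuer is a credit institution? yes] AND [the offer is addressed solely to qualified investors? no] → not satisfied.
article 13 — Class-C Transaction: [the issuer has its registered office in the jurisdiction? no] AND [the offer is addressed solely to qualified investors? no] → not satisfied.
article 1 — Supervised Offer: [not a Tier I Solicitation (article 4)? yes] AND [the issuer has its registered office in the jurisdiction? no] AND [Class-C Transaction (article 13)? no] → not satisfied.
article 14 — Chargeable Solicitation: not a Restricted Placement (article 8)? no; Critical Solicitation (article 11)? yes; Supervised Offer (article 1)? no — 1 of 3 hold (need ≥2) → not satisfied.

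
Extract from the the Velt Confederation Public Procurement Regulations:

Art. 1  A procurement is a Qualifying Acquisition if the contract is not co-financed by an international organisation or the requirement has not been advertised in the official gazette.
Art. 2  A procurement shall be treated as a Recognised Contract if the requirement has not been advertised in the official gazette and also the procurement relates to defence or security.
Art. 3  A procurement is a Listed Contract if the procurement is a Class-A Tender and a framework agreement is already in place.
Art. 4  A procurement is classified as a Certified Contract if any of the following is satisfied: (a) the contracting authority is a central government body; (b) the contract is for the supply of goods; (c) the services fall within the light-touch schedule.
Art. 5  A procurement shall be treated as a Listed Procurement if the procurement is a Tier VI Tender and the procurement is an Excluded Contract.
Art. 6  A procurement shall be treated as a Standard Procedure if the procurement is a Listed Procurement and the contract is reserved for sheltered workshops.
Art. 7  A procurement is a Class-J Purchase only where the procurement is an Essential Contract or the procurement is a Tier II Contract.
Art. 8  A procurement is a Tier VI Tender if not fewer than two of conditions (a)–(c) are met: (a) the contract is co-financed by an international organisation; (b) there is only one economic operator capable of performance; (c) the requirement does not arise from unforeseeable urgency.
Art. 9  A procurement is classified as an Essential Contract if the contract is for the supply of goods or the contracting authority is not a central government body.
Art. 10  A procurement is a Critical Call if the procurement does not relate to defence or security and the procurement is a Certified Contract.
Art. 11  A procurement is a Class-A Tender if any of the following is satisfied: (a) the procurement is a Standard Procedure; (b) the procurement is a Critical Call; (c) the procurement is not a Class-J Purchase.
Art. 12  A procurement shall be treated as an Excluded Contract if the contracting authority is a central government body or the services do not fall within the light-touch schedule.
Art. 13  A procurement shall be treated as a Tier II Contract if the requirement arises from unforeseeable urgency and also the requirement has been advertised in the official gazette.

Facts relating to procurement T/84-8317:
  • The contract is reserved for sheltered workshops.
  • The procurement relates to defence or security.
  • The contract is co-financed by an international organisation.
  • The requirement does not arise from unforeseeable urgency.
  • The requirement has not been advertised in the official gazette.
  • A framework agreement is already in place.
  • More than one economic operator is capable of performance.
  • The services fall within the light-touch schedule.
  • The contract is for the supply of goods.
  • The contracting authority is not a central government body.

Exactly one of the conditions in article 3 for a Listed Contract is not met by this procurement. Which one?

Class-A Tender

article 8 — Tier VI Tender: the contract is co-financed by an international organisation? yes; there is only one economic operator capable of performance? no; the requirement does not arise from unforeseeable urgency? yes — 2 of 3 hold (need ≥2) → satisfied.
article 12 — Excluded Contract: [the contracting authority is a central government body? no] OR [the services do not fall within the light-touch schedule? no] → not satisfied.
article 5 — Listed Procurement: [Tier VI Tender (article 8)? yes] AND [Excluded Contract (article 12)? no] → not satisfied.
article 6 — Standard Procedure: [Listed Procurement (article 5)? no] AND [the contract is reserved for sheltered workshops? yes] → not satisfied.
article 4 — Certified Contract: [the contracting authority is a central government body? no] OR [the contract is for the supply of goods? yes] OR [the services fall within the light-touch schedule? yes] → satisfied.
article 10 — Critical Call: [the procurement does not relate to defence or security? no] AND [Certified Contract (article 4)? yes] → not satisfied.
article 9 — Essential Contract: [the contract is for the supply of goods? yes] OR [the contracting authority is not a central government body? yes] → satisfied.
article 13 — Tier II Contract: [the requirement arises from unforeseeable urgency? no] AND [the requirement has been advertised in the official gazette? no] → not satisfied.
article 7 — Class-J Purchase: [Essential Contract (article 9)? yes] OR [Tier II Contract (article 13)? no] → satisfied.
article 11 — Class-A Tender: [Standard Procedure (article 6)? no] OR [Critical Call (article 10)? no] OR [not a Class-J Purchase (article 7)? no] → not satisfied.
article 3 — Listed Contract: [Class-A Tender (article 11)? no] AND [a framework agreement is already in place? yes] → not satisfied.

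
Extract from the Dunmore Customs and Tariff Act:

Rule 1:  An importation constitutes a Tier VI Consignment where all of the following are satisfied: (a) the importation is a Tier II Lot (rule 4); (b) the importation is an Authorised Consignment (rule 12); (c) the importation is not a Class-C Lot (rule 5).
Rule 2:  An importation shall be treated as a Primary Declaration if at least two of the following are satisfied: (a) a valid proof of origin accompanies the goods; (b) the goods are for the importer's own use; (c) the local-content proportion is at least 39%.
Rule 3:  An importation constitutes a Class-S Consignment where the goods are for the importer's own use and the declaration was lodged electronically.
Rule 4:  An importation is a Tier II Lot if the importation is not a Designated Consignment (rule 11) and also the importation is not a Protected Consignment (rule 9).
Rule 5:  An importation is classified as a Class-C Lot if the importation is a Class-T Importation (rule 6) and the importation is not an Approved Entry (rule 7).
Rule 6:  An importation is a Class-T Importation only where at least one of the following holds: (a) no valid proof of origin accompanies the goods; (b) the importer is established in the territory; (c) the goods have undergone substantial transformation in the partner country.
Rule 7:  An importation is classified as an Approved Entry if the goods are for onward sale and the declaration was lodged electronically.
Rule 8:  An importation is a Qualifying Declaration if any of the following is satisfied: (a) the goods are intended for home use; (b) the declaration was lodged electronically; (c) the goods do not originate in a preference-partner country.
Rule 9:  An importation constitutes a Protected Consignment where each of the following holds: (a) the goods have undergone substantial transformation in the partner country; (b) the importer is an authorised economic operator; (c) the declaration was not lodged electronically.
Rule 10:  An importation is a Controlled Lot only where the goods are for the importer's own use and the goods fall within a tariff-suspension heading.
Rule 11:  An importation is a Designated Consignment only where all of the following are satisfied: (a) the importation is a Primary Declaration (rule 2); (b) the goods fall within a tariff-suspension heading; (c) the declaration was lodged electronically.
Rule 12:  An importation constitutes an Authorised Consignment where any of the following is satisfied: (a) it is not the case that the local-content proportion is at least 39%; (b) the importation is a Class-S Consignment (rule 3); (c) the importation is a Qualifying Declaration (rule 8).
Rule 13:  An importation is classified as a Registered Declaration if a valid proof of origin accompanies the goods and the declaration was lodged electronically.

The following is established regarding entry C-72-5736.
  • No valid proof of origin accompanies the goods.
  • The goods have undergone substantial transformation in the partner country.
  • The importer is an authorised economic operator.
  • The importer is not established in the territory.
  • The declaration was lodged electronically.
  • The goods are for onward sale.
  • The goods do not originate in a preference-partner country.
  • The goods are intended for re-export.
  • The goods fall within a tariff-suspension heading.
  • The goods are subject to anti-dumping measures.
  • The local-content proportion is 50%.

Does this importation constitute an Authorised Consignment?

Yes

rule 3 — Class-S Consignment: [the goods are for the importer's own use? no] AND [the declaration was lodged electronically? yes] → not satisfied.
rule 8 — Qualifying Declaration: [the goods are intended for home use? no] OR [the declaration was lodged electronically? yes] OR [the goods do not originate in a preference-partner country? yes] → satisfied.
rule 12 — Authorised Consignment: [local-content proportion: 50% ≥ 39%? yes, so negated condition no] OR [Class-S Consignment (rule 3)? no] OR [Qualifying Declaration (rule 8)? yes] → satisfied.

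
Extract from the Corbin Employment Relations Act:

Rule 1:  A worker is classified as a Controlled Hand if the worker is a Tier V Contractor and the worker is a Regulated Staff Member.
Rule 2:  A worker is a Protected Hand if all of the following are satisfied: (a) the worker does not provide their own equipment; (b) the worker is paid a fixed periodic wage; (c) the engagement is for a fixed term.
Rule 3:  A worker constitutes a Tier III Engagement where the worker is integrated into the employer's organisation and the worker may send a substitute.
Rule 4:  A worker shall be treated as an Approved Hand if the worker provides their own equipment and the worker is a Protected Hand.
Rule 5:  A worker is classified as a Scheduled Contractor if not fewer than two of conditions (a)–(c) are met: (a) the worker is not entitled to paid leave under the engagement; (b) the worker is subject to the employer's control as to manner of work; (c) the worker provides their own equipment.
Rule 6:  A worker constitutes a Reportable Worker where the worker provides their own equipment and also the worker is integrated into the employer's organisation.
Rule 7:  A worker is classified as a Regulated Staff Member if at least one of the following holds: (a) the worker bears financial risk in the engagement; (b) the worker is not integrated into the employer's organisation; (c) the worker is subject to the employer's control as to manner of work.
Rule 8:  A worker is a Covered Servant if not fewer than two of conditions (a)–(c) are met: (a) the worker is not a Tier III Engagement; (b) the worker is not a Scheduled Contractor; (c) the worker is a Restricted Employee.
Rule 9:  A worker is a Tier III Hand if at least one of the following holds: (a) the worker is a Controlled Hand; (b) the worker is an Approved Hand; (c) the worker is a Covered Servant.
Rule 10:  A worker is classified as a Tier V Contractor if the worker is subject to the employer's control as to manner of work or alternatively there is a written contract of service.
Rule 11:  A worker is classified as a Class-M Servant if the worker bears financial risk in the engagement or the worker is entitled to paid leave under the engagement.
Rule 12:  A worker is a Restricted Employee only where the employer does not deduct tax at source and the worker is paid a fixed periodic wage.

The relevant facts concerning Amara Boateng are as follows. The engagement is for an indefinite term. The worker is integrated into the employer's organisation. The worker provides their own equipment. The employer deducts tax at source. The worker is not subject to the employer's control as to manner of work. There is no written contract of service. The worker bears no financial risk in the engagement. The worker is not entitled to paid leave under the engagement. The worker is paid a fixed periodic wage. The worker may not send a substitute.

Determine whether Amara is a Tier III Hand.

rule 10 — Tier V Contractor: [the worker is subject to the employer's control as to manner of work? no] OR [there is a written contract of service? no] → not satisfied.
rule 7 — Regulated Staff Member: [the worker bears financial risk in the engagement? no] OR [the worker is not integrated into the employer's organisation? no] OR [the worker is subject to the employer's control as to manner of work? no] → not satisfied.
rule 1 — Controlled Hand: [Tier V Contractor (rule 10)? no] AND [Regulated Staff Member (rule 7)? no] → not satisfied.
rule 2 — Protected Hand: [the worker does not provide their own equipment? no] AND [the worker is paid a fixed periodic wage? yes] AND [the engagement is for a fixed term? no] → not satisfied.
rule 4 — Approved Hand: [the worker provides their own equipment? yes] AND [Protected Hand (rule 2)? no] → not satisfied.
rule 3 — Tier III Engagement: [the worker is integrated into the employer's organisation? yes] AND [the worker may send a substitute? no] → not satisfied.
rule 5 — Scheduled Contractor: the worker is not entitled to paid leave under the engagement? yes; the worker is subject to the employer's control as to manner of work? no; the worker provides their own equipment? yes — 2 of 3 hold (need ≥2) → satisfied.
rule 12 — Restricted Employee: [the employer does not deduct tax at source? no] AND [the worker is paid a fixed periodic wage? yes] → not satisfied.
rule 8 — Covered Servant: not a Tier III Engagement (rule 3)? yes; not a Scheduled Contractor (rule 5)? no; Restricted Employee (rule 12)? no — 1 of 3 hold (need ≥2) → not satisfied.
rule 9 — Tier III Hand: [Controlled Hand (rule 1)? no] OR [Approved Hand (rule 4)? no] OR [Covered Servant (rule 8)? no] → not satisfied.

No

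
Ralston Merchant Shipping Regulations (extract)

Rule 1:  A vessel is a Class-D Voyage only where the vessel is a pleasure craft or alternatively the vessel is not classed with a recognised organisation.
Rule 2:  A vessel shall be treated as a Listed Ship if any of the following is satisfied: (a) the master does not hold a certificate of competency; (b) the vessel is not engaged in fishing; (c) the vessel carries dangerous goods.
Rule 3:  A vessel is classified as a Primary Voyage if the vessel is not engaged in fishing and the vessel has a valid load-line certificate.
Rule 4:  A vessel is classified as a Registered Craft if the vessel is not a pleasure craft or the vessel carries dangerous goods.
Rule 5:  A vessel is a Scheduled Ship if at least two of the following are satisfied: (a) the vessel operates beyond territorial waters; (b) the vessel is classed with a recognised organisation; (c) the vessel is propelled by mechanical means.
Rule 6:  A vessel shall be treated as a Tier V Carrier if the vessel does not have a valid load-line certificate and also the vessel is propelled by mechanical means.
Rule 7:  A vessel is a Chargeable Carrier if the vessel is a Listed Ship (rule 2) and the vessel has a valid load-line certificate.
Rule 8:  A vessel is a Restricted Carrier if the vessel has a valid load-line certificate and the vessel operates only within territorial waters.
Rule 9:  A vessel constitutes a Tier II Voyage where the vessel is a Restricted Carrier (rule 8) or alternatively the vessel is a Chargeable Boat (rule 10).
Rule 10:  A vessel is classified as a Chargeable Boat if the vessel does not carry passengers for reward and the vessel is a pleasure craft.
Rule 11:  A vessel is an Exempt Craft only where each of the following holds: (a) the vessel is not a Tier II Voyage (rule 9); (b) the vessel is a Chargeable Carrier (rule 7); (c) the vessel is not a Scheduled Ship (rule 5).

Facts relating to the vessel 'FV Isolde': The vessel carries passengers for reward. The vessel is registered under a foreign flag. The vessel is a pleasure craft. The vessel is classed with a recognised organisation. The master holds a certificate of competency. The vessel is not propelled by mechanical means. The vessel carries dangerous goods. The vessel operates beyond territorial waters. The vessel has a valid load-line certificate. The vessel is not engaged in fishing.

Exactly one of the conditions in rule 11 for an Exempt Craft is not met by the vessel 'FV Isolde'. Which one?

Scheduled Ship

rule 8 — Restricted Carrier: [the vessel has a valid load-line certificate? yes] AND [the vessel operates only within territorial waters? no] → not satisfied.
rule 10 — Chargeable Boat: [the vessel does not carry passengers for reward? no] AND [the vessel is a pleasure craft? yes] → not satisfied.
rule 9 — Tier II Voyage: [Restricted Carrier (rule 8)? no] OR [Chargeable Boat (rule 10)? no] → not satisfied.
rule 2 — Listed Ship: [the master does not hold a certificate of competency? no] OR [the vessel is not engaged in fishing? yes] OR [the vessel carries dangerous goods? yes] → satisfied.
rule 7 — Chargeable Carrier: [Listed Ship (rule 2)? yes] AND [the vessel has a valid load-line certificate? yes] → satisfied.
rule 5 — Scheduled Ship: the vessel operates beyond territorial waters? yes; the vessel is classed with a recognised organisation? yes; the vessel is propelled by mechanical means? no — 2 of 3 hold (need ≥2) → satisfied.
rule 11 — Exempt Craft: [not a Tier II Voyage (rule 9)? yes] AND [Chargeable Carrier (rule 7)? yes] AND [not a Scheduled Ship (rule 5)? no] → not satisfied.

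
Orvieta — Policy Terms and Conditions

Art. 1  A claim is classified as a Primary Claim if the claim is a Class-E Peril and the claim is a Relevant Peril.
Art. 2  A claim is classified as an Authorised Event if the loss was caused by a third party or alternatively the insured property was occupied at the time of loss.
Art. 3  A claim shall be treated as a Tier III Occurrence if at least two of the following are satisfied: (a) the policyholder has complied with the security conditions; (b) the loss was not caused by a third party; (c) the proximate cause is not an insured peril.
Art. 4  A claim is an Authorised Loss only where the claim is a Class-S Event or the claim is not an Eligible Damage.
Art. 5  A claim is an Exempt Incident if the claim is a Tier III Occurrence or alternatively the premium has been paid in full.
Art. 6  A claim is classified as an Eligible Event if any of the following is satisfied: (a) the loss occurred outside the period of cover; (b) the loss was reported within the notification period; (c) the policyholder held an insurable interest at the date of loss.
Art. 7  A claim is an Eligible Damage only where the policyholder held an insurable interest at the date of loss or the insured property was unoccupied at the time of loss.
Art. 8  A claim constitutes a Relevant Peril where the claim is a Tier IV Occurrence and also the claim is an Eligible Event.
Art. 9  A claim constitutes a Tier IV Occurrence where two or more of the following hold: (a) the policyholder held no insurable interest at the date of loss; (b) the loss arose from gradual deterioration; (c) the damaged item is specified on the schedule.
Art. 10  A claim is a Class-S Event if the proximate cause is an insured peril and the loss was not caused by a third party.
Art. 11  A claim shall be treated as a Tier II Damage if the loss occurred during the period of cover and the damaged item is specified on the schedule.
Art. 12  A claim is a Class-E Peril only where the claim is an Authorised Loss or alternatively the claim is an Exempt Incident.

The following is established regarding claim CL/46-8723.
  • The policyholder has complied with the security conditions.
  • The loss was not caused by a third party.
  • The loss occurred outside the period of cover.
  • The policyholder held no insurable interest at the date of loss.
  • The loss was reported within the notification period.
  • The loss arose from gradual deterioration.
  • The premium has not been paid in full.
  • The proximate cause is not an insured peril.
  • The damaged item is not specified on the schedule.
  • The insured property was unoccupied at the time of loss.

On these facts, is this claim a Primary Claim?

Yes

article 10 — Class-S Event: [the proximate cause is an insured peril? no] AND [the loss was not caused by a third party? yes] → not satisfied.
article 7 — Eligible Damage: [the policyholder held an insurable interest at the date of loss? no] OR [the insured property was unoccupied at the time of loss? yes] → satisfied.
article 4 — Authorised Loss: [Class-S Event (article 10)? no] OR [not an Eligible Damage (article 7)? no] → not satisfied.
article 3 — Tier III Occurrence: the policyholder has complied with the security conditions? yes; the loss was not caused by a third party? yes; the proximate cause is not an insured peril? yes — 3 of 3 hold (need ≥2) → satisfied.
article 5 — Exempt Incident: [Tier III Occurrence (article 3)? yes] OR [the premium has been paid in full? no] → satisfied.
article 12 — Class-E Peril: [Authorised Loss (article 4)? no] OR [Exempt Incident (article 5)? yes] → satisfied.
article 9 — Tier IV Occurrence: the policyholder held no insurable interest at the date of loss? yes; the loss arose from gradual deterioration? yes; the damaged item is specified on the schedule? no — 2 of 3 hold (need ≥2) → satisfied.
article 6 — Eligible Event: [the loss occurred outside the period of cover? yes] OR [the loss was reported within the notification period? yes] OR [the policyholder held an insurable interest at the date of loss? no] → satisfied.
article 8 — Relevant Peril: [Tier IV Occurrence (article 9)? yes] AND [Eligible Event (article 6)? yes] → satisfied.
article 1 — Primary Claim: [Class-E Peril (article 12)? yes] AND [Relevant Peril (article 8)? yes] → satisfied.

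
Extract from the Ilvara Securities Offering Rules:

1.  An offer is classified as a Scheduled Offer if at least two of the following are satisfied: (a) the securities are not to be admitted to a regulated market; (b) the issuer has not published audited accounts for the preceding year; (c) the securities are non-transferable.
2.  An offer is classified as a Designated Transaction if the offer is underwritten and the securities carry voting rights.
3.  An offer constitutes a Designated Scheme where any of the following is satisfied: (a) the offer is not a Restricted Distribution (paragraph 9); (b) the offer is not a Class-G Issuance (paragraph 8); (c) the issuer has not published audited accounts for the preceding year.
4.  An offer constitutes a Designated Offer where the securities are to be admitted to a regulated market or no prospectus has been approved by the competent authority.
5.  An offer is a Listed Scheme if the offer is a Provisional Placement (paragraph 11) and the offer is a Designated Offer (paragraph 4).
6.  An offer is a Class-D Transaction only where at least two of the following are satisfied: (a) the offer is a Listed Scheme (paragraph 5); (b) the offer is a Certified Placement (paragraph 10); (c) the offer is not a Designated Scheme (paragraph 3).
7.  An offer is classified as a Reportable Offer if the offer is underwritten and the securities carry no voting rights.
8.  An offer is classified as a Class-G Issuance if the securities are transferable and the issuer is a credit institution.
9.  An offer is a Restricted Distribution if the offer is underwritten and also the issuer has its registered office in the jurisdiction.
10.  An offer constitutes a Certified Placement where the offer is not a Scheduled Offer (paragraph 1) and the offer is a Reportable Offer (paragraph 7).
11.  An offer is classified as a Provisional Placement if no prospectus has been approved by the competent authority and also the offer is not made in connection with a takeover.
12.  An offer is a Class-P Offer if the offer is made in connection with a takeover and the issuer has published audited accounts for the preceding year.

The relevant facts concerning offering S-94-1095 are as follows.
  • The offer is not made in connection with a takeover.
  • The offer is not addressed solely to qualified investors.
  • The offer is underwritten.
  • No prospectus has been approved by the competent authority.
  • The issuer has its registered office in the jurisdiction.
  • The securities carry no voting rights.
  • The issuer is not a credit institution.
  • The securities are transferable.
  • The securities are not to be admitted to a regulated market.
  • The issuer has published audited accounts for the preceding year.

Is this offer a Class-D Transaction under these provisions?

Yes

Under paragraph 11: no prospectus has been approved by the competent authority? yes; and the offer is not made in connection with a takeover? yes. So the offer is a Provisional Placement.
Under paragraph 4: the securities are to be admitted to a regulated market? no; or no prospectus has been approved by the competent authority? yes. So the offer is a Designated Offer.
Under paragraph 5: Provisional Placement (paragraph 11)? yes; and Designated Offer (paragraph 4)? yes. So the offer is a Listed Scheme.
Under paragraph 1: the securities are not to be admitted to a regulated market? yes; the issuer has not published audited accounts for the preceding year? no; the securities are non-transferable? no — 1 of 3 hold (need ≥2) → not satisfied.
Under paragraph 7: the offer is underwritten? yes; and the securities carry no voting rights? yes. So the offer is a Reportable Offer.
Under paragraph 10: not a Scheduled Offer (paragraph 1)? yes; and Reportable Offer (paragraph 7)? yes. So the offer is a Certified Placement.
Under paragraph 9: the offer is underwritten? yes; and the issuer has its registered office in the jurisdiction? yes. So the offer is a Restricted Distribution.
Under paragraph 8: the securities are transferable? yes; and the issuer is a credit institution? no. So the offer is not a Class-G Issuance.
Under paragraph 3: not a Restricted Distribution (paragraph 9)? no; or not a Class-G Issuance (paragraph 8)? yes; or the issuer has not published audited accounts for the preceding year? no. So the offer is a Designated Scheme.
Under paragraph 6: Listed Scheme (paragraph 5)? yes; Certified Placement (paragraph 10)? yes; not a Designated Scheme (paragraph 3)? no — 2 of 3 hold (need ≥2) → satisfied.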